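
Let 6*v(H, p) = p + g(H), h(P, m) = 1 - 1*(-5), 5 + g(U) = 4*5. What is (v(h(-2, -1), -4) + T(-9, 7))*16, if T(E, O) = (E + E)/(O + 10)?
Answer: 632/51 ≈ 12.392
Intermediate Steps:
g(U) = 15 (g(U) = -5 + 4*5 = -5 + 20 = 15)
h(P, m) = 6 (h(P, m) = 1 + 5 = 6)
v(H, p) = 5/2 + p/6 (v(H, p) = (p + 15)/6 = (15 + p)/6 = 5/2 + p/6)
T(E, O) = 2*E/(10 + O) (T(E, O) = (2*E)/(10 + O) = 2*E/(10 + O))
(v(h(-2, -1), -4) + T(-9, 7))*16 = ((5/2 + (1/6)*(-4)) + 2*(-9)/(10 + 7))*16 = ((5/2 - 2/3) + 2*(-9)/17)*16 = (11/6 + 2*(-9)*(1/17))*16 = (11/6 - 18/17)*16 = (79/102)*16 = 632/51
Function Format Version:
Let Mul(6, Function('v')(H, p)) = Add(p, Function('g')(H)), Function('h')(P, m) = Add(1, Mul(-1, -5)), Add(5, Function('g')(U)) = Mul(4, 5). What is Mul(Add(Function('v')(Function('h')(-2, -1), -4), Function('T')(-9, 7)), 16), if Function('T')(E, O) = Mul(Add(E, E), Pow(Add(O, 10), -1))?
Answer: Rational(632, 51) ≈ 12.392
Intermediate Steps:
Function('g')(U) = 15 (Function('g')(U) = Add(-5, Mul(4, 5)) = Add(-5, 20) = 15)
Function('h')(P, m) = 6 (Function('h')(P, m) = Add(1, 5) = 6)
Function('v')(H, p) = Add(Rational(5, 2), Mul(Rational(1, 6), p)) (Function('v')(H, p) = Mul(Rational(1, 6), Add(p, 15)) = Mul(Rational(1, 6), Add(15, p)) = Add(Rational(5, 2), Mul(Rational(1, 6), p)))
Function('T')(E, O) = Mul(2, E, Pow(Add(10, O), -1)) (Function('T')(E, O) = Mul(Mul(2, E), Pow(Add(10, O), -1)) = Mul(2, E, Pow(Add(10, O), -1)))
Mul(Add(Function('v')(Function('h')(-2, -1), -4), Function('T')(-9, 7)), 16) = Mul(Add(Add(Rational(5, 2), Mul(Rational(1, 6), -4)), Mul(2, -9, Pow(Add(10, 7), -1))), 16) = Mul(Add(Add(Rational(5, 2), Rational(-2, 3)), Mul(2, -9, Pow(17, -1))), 16) = Mul(Add(Rational(11, 6), Mul(2, -9, Rational(1, 17))), 16) = Mul(Add(Rational(11, 6), Rational(-18, 17)), 16) = Mul(Rational(79, 102), 16) = Rational(632, 51)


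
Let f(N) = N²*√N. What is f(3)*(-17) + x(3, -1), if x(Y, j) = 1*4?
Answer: 4 - 153*√3 ≈ -261.00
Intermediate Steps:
x(Y, j) = 4
f(N) = N^(5/2)
f(3)*(-17) + x(3, -1) = 3^(5/2)*(-17) + 4 = (9*√3)*(-17) + 4 = -153*√3 + 4 = 4 - 153*√3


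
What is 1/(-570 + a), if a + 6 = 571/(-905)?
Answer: -905/521851 ≈ -0.0017342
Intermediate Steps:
a = -6001/905 (a = -6 + 571/(-905) = -6 + 571*(-1/905) = -6 - 571/905 = -6001/905 ≈ -6.6309)
1/(-570 + a) = 1/(-570 - 6001/905) = 1/(-521851/905) = -905/521851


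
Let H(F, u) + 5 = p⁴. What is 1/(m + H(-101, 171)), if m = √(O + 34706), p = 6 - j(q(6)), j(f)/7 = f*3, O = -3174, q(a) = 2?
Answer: 1679611/2821093079789 - 2*√7883/2821093079789 ≈ 5.9531e-7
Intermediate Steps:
j(f) = 21*f (j(f) = 7*(f*3) = 7*(3*f) = 21*f)
p = -36 (p = 6 - 21*2 = 6 - 1*42 = 6 - 42 = -36)
H(F, u) = 1679611 (H(F, u) = -5 + (-36)⁴ = -5 + 1679616 = 1679611)
m = 2*√7883 (m = √(-3174 + 34706) = √31532 = 2*√7883 ≈ 177.57)
1/(m + H(-101, 171)) = 1/(2*√7883 + 1679611) = 1/(1679611 + 2*√7883)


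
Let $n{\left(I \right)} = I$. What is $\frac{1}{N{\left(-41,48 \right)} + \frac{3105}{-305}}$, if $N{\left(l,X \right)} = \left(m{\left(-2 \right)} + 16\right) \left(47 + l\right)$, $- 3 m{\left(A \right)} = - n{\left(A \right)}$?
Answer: $\frac{61}{4991} \approx 0.012222$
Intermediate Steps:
$m{\left(A \right)} = \frac{A}{3}$ ($m{\left(A \right)} = - \frac{\left(-1\right) A}{3} = \frac{A}{3}$)
$N{\left(l,X \right)} = \frac{2162}{3} + \frac{46 l}{3}$ ($N{\left(l,X \right)} = \left(\frac{1}{3} \left(-2\right) + 16\right) \left(47 + l\right) = \left(- \frac{2}{3} + 16\right) \left(47 + l\right) = \frac{46 \left(47 + l\right)}{3} = \frac{2162}{3} + \frac{46 l}{3}$)
$\frac{1}{N{\left(-41,48 \right)} + \frac{3105}{-305}} = \frac{1}{\left(\frac{2162}{3} + \frac{46}{3} \left(-41\right)\right) + \frac{3105}{-305}} = \frac{1}{\left(\frac{2162}{3} - \frac{1886}{3}\right) + 3105 \left(- \frac{1}{305}\right)} = \frac{1}{92 - \frac{621}{61}} = \frac{1}{\frac{4991}{61}} = \frac{61}{4991}$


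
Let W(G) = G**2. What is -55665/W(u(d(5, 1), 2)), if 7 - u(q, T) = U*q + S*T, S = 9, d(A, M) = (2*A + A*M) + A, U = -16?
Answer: -6185/10609 ≈ -0.58300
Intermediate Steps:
d(A, M) = 3*A + A*M
u(q, T) = 7 - 9*T + 16*q (u(q, T) = 7 - (-16*q + 9*T) = 7 + (-9*T + 16*q) = 7 - 9*T + 16*q)
-55665/W(u(d(5, 1), 2)) = -55665/(7 - 9*2 + 16*(5*(3 + 1)))**2 = -55665/(7 - 18 + 16*(5*4))**2 = -55665/(7 - 18 + 16*20)**2 = -55665/(7 - 18 + 320)**2 = -55665/(309**2) = -55665/95481 = -55665*1/95481 = -6185/10609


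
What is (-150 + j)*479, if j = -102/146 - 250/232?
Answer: -615630439/8468 ≈ -72701.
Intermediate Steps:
j = -15041/8468 (j = -102*1/146 - 250*1/232 = -51/73 - 125/116 = -15041/8468 ≈ -1.7762)
(-150 + j)*479 = (-150 - 15041/8468)*479 = -1285241/8468*479 = -615630439/8468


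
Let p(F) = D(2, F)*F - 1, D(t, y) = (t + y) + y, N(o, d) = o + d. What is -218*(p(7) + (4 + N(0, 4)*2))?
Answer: -26814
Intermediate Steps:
N(o, d) = d + o
D(t, y) = t + 2*y
p(F) = -1 + F*(2 + 2*F) (p(F) = (2 + 2*F)*F - 1 = F*(2 + 2*F) - 1 = -1 + F*(2 + 2*F))
-218*(p(7) + (4 + N(0, 4)*2)) = -218*((-1 + 2*7*(1 + 7)) + (4 + (4 + 0)*2)) = -218*((-1 + 2*7*8) + (4 + 4*2)) = -218*((-1 + 112) + (4 + 8)) = -218*(111 + 12) = -218*123 = -26814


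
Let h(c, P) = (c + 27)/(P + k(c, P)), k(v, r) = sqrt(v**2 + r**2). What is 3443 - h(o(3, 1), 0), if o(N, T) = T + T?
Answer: 6857/2 ≈ 3428.5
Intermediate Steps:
o(N, T) = 2*T
k(v, r) = sqrt(r**2 + v**2)
h(c, P) = (27 + c)/(P + sqrt(P**2 + c**2)) (h(c, P) = (c + 27)/(P + sqrt(P**2 + c**2)) = (27 + c)/(P + sqrt(P**2 + c**2)))
3443 - h(o(3, 1), 0) = 3443 - (27 + 2*1)/(0 + sqrt(0**2 + (2*1)**2)) = 3443 - (27 + 2)/(0 + sqrt(0 + 2**2)) = 3443 - 29/(0 + sqrt(0 + 4)) = 3443 - 29/(0 + sqrt(4)) = 3443 - 29/(0 + 2) = 3443 - 29/2 = 6857/2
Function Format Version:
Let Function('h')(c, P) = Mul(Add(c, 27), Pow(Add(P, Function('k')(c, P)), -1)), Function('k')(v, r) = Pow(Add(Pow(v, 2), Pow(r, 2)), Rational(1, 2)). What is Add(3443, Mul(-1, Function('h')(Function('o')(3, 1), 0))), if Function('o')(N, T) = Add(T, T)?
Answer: Rational(6857, 2) ≈ 3428.5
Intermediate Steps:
Function('o')(N, T) = Mul(2, T)
Function('k')(v, r) = Pow(Add(Pow(r, 2), Pow(v, 2)), Rational(1, 2))
Function('h')(c, P) = Mul(Pow(Add(P, Pow(Add(Pow(P, 2), Pow(c, 2)), Rational(1, 2))), -1), Add(27, c)) (Function('h')(c, P) = Mul(Add(c, 27), Pow(Add(P, Pow(Add(Pow(P, 2), Pow(c, 2)), Rational(1, 2))), -1)) = Mul(Add(27, c), Pow(Add(P, Pow(Add(Pow(P, 2), Pow(c, 2)), Rational(1, 2))), -1)) = Mul(Pow(Add(P, Pow(Add(Pow(P, 2), Pow(c, 2)), Rational(1, 2))), -1), Add(27, c)))
Add(3443, Mul(-1, Function('h')(Function('o')(3, 1), 0))) = Add(3443, Mul(-1, Mul(Pow(Add(0, Pow(Add(Pow(0, 2), Pow(Mul(2, 1), 2)), Rational(1, 2))), -1), Add(27, Mul(2, 1))))) = Add(3443, Mul(-1, Mul(Pow(Add(0, Pow(Add(0, Pow(2, 2)), Rational(1, 2))), -1), Add(27, 2)))) = Add(3443, Mul(-1, Mul(Pow(Add(0, Pow(Add(0, 4), Rational(1, 2))), -1), 29))) = Add(3443, Mul(-1, Mul(Pow(Add(0, Pow(4, Rational(1, 2))), -1), 29))) = Add(3443, Mul(-1, Mul(Pow(Add(0, 2), -1), 29))) = Add(3443, Mul(-1, Mul(Pow(2, -1), 29))) = Add(3443, Mul(-1, Mul(Rational(1, 2), 29))) = Add(3443, Mul(-1, Rational(29, 2))) = Add(3443, Rational(-29, 2)) = Rational(6857, 2)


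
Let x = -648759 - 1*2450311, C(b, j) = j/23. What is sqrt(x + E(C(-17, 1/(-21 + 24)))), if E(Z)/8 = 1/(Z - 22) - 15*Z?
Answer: I*sqrt(3772754226112686)/34891 ≈ 1760.4*I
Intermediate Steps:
C(b, j) = j/23 (C(b, j) = j*(1/23) = j/23)
x = -3099070 (x = -648759 - 2450311 = -3099070)
E(Z) = -120*Z + 8/(-22 + Z) (E(Z) = 8*(1/(Z - 22) - 15*Z) = 8*(1/(-22 + Z) - 15*Z) = -120*Z + 8/(-22 + Z))
sqrt(x + E(C(-17, 1/(-21 + 24)))) = sqrt(-3099070 + 8*(1 - 15*1/(529*(-21 + 24)**2) + 330*(1/(23*(-21 + 24))))/(-22 + 1/(23*(-21 + 24)))) = sqrt(-3099070 + 8*(1 - 15*((1/23)/3)**2 + 330*((1/23)/3))/(-22 + (1/23)/3)) = sqrt(-3099070 + 8*(1 - 15*((1/23)*(1/3))**2 + 330*((1/23)*(1/3)))/(-22 + (1/23)*(1/3))) = sqrt(-3099070 + 8*(1 - 15*(1/69)**2 + 330*(1/69))/(-22 + 1/69)) = sqrt(-3099070 + 8*(1 - 15*1/4761 + 110/23)/(-1517/69)) = sqrt(-3099070 + 8*(-69/1517)*(1 - 5/1587 + 110/23)) = sqrt(-3099070 + 8*(-69/1517)*(9172/1587)) = sqrt(-3099070 - 73376/34891) = sqrt(-108129724746/34891) = I*sqrt(3772754226112686)/34891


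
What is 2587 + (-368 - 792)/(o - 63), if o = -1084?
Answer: 2968449/1147 ≈ 2588.0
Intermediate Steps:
2587 + (-368 - 792)/(o - 63) = 2587 + (-368 - 792)/(-1084 - 63) = 2587 - 1160/(-1147) = 2587 - 1160*(-1/1147) = 2587 + 1160/1147 = 2968449/1147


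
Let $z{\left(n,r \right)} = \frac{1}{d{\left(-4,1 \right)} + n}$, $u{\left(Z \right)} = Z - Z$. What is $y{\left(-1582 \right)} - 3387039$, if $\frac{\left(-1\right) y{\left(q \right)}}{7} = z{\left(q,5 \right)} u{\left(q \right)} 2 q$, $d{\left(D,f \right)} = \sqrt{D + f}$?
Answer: $-3387039$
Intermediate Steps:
$u{\left(Z \right)} = 0$
$z{\left(n,r \right)} = \frac{1}{n + i \sqrt{3}}$ ($z{\left(n,r \right)} = \frac{1}{\sqrt{-4 + 1} + n} = \frac{1}{\sqrt{-3} + n} = \frac{1}{i \sqrt{3} + n} = \frac{1}{n + i \sqrt{3}}$)
$y{\left(q \right)} = 0$ ($y{\left(q \right)} = - 7 \frac{1}{q + i \sqrt{3}} \cdot 0 \cdot 2 q = - 7 \cdot 0 \cdot 2 q = \left(-7\right) 0 = 0$)
$y{\left(-1582 \right)} - 3387039 = 0 - 3387039 = -3387039$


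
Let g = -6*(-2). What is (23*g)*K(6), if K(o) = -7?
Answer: -1932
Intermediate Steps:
g = 12
(23*g)*K(6) = (23*12)*(-7) = 276*(-7) = -1932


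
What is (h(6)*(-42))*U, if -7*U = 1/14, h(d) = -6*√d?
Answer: -18*√6/7 ≈ -6.2987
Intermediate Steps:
U = -1/98 (U = -⅐/14 = -⅐*1/14 = -1/98 ≈ -0.010204)
(h(6)*(-42))*U = (-6*√6*(-42))*(-1/98) = (252*√6)*(-1/98) = -18*√6/7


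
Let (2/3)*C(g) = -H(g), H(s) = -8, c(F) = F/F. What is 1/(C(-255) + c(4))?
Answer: 1/13 ≈ 0.076923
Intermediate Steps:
c(F) = 1
C(g) = 12 (C(g) = 3*(-1*(-8))/2 = (3/2)*8 = 12)
1/(C(-255) + c(4)) = 1/(12 + 1) = 1/13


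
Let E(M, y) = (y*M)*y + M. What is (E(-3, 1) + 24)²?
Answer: 324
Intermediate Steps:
E(M, y) = M + M*y² (E(M, y) = (M*y)*y + M = M*y² + M = M + M*y²)
(E(-3, 1) + 24)² = (-3*(1 + 1²) + 24)² = (-3*(1 + 1) + 24)² = (-3*2 + 24)² = (-6 + 24)² = 18² = 324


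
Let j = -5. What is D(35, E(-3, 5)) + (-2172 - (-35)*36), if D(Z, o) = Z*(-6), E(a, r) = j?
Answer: -1122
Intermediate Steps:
E(a, r) = -5
D(Z, o) = -6*Z
D(35, E(-3, 5)) + (-2172 - (-35)*36) = -6*35 + (-2172 - (-35)*36) = -210 + (-2172 - 1*(-1260)) = -210 + (-2172 + 1260) = -210 - 912 = -1122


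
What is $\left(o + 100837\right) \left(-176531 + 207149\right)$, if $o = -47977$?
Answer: $1618467480$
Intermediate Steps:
$\left(o + 100837\right) \left(-176531 + 207149\right) = \left(-47977 + 100837\right) \left(-176531 + 207149\right) = 52860 \cdot 30618 = 1618467480$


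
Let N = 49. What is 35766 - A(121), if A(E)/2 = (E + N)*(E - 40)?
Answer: 8226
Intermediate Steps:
A(E) = 2*(-40 + E)*(49 + E) (A(E) = 2*((E + 49)*(E - 40)) = 2*((49 + E)*(-40 + E)) = 2*((-40 + E)*(49 + E)) = 2*(-40 + E)*(49 + E))
35766 - A(121) = 35766 - (-3920 + 2*121**2 + 18*121) = 35766 - (-3920 + 2*14641 + 2178) = 35766 - (-3920 + 29282 + 2178) = 35766 - 1*27540 = 35766 - 27540 = 8226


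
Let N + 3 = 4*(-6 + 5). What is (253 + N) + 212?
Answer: 458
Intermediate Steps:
N = -7 (N = -3 + 4*(-6 + 5) = -3 + 4*(-1) = -3 - 4 = -7)
(253 + N) + 212 = (253 - 7) + 212 = 246 + 212 = 458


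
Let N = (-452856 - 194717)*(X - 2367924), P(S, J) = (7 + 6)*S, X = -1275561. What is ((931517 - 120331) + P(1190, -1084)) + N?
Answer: 2359423338561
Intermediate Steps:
P(S, J) = 13*S
N = 2359422511905 (N = (-452856 - 194717)*(-1275561 - 2367924) = -647573*(-3643485) = 2359422511905)
((931517 - 120331) + P(1190, -1084)) + N = ((931517 - 120331) + 13*1190) + 2359422511905 = (811186 + 15470) + 2359422511905 = 826656 + 2359422511905 = 2359423338561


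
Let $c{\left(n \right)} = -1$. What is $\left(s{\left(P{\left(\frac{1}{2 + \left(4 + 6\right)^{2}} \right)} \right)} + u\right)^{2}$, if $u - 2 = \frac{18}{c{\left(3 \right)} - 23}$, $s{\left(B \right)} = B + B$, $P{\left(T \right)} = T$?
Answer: $\frac{67081}{41616} \approx 1.6119$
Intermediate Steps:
$s{\left(B \right)} = 2 B$
$u = \frac{5}{4}$ ($u = 2 + \frac{18}{-1 - 23} = 2 + \frac{18}{-24} = 2 + 18 \left(- \frac{1}{24}\right) = 2 - \frac{3}{4} = \frac{5}{4} \approx 1.25$)
$\left(s{\left(P{\left(\frac{1}{2 + \left(4 + 6\right)^{2}} \right)} \right)} + u\right)^{2} = \left(\frac{2}{2 + \left(4 + 6\right)^{2}} + \frac{5}{4}\right)^{2} = \left(\frac{2}{2 + 10^{2}} + \frac{5}{4}\right)^{2} = \left(\frac{2}{2 + 100} + \frac{5}{4}\right)^{2} = \left(\frac{2}{102} + \frac{5}{4}\right)^{2} = \left(2 \cdot \frac{1}{102} + \frac{5}{4}\right)^{2} = \left(\frac{1}{51} + \frac{5}{4}\right)^{2} = \left(\frac{259}{204}\right)^{2} = \frac{67081}{41616}$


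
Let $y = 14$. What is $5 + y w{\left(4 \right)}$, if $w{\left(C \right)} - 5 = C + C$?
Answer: $187$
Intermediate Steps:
$w{\left(C \right)} = 5 + 2 C$ ($w{\left(C \right)} = 5 + \left(C + C\right) = 5 + 2 C$)
$5 + y w{\left(4 \right)} = 5 + 14 \left(5 + 2 \cdot 4\right) = 5 + 14 \left(5 + 8\right) = 5 + 14 \cdot 13 = 5 + 182 = 187$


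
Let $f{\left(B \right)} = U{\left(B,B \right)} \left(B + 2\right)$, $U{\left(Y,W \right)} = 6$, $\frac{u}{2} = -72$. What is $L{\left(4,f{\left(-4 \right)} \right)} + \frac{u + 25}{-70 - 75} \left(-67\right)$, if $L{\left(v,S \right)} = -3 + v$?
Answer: $- \frac{7828}{145} \approx -53.986$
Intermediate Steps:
$u = -144$ ($u = 2 \left(-72\right) = -144$)
$f{\left(B \right)} = 12 + 6 B$ ($f{\left(B \right)} = 6 \left(B + 2\right) = 6 \left(2 + B\right) = 12 + 6 B$)
$L{\left(4,f{\left(-4 \right)} \right)} + \frac{u + 25}{-70 - 75} \left(-67\right) = \left(-3 + 4\right) + \frac{-144 + 25}{-70 - 75} \left(-67\right) = 1 + - \frac{119}{-145} \left(-67\right) = 1 + \left(-119\right) \left(- \frac{1}{145}\right) \left(-67\right) = 1 + \frac{119}{145} \left(-67\right) = 1 - \frac{7973}{145} = - \frac{7828}{145}$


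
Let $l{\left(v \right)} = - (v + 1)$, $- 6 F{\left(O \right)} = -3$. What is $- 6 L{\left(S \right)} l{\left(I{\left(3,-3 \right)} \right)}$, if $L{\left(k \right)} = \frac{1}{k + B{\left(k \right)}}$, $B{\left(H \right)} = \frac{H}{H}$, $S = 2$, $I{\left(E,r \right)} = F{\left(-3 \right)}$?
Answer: $3$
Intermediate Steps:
$F{\left(O \right)} = \frac{1}{2}$ ($F{\left(O \right)} = \left(- \frac{1}{6}\right) \left(-3\right) = \frac{1}{2}$)
$I{\left(E,r \right)} = \frac{1}{2}$
$B{\left(H \right)} = 1$
$l{\left(v \right)} = -1 - v$ ($l{\left(v \right)} = - (1 + v) = -1 - v$)
$L{\left(k \right)} = \frac{1}{1 + k}$ ($L{\left(k \right)} = \frac{1}{k + 1} = \frac{1}{1 + k}$)
$- 6 L{\left(S \right)} l{\left(I{\left(3,-3 \right)} \right)} = - \frac{6}{1 + 2} \left(-1 - \frac{1}{2}\right) = - \frac{6}{3} \left(-1 - \frac{1}{2}\right) = \left(-6\right) \frac{1}{3} \left(- \frac{3}{2}\right) = \left(-2\right) \left(- \frac{3}{2}\right) = 3$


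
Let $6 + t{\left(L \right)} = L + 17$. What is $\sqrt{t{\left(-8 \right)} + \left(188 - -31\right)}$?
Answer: $\sqrt{222} \approx 14.9$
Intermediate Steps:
$t{\left(L \right)} = 11 + L$ ($t{\left(L \right)} = -6 + \left(L + 17\right) = -6 + \left(17 + L\right) = 11 + L$)
$\sqrt{t{\left(-8 \right)} + \left(188 - -31\right)} = \sqrt{\left(11 - 8\right) + \left(188 - -31\right)} = \sqrt{3 + \left(188 + 31\right)} = \sqrt{3 + 219} = \sqrt{222}$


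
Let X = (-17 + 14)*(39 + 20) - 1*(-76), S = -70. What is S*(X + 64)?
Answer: 2590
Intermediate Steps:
X = -101 (X = -3*59 + 76 = -177 + 76 = -101)
S*(X + 64) = -70*(-101 + 64) = -70*(-37) = 2590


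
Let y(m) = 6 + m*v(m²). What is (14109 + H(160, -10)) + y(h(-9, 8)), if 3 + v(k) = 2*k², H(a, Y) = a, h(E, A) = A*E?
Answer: -3869820773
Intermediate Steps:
v(k) = -3 + 2*k²
y(m) = 6 + m*(-3 + 2*m⁴) (y(m) = 6 + m*(-3 + 2*(m²)²) = 6 + m*(-3 + 2*m⁴))
(14109 + H(160, -10)) + y(h(-9, 8)) = (14109 + 160) + (6 + (8*(-9))*(-3 + 2*(8*(-9))⁴)) = 14269 + (6 - 72*(-3 + 2*(-72)⁴)) = 14269 + (6 - 72*(-3 + 2*26873856)) = 14269 + (6 - 72*(-3 + 53747712)) = 14269 + (6 - 72*53747709) = 14269 + (6 - 3869835048) = 14269 - 3869835042 = -3869820773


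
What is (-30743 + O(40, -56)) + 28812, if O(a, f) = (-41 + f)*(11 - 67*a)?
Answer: 256962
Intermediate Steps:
(-30743 + O(40, -56)) + 28812 = (-30743 + (-451 + 11*(-56) + 2747*40 - 67*40*(-56))) + 28812 = (-30743 + (-451 - 616 + 109880 + 150080)) + 28812 = (-30743 + 258893) + 28812 = 228150 + 28812 = 256962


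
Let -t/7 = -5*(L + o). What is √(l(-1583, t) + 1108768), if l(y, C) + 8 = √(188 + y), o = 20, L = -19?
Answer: √(1108760 + 3*I*√155) ≈ 1053.0 + 0.02*I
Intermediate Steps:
t = 35 (t = -(-35)*(-19 + 20) = -(-35) = -7*(-5) = 35)
l(y, C) = -8 + √(188 + y)
√(l(-1583, t) + 1108768) = √((-8 + √(188 - 1583)) + 1108768) = √((-8 + √(-1395)) + 1108768) = √((-8 + 3*I*√155) + 1108768) = √(1108760 + 3*I*√155)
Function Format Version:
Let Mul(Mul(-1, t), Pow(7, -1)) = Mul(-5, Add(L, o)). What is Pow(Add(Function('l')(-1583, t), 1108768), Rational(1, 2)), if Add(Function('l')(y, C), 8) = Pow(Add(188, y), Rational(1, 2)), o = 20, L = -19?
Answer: Pow(Add(1108760, Mul(3, I, Pow(155, Rational(1, 2)))), Rational(1, 2)) ≈ Add(1053.0, Mul(0.02, I))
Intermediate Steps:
t = 35 (t = Mul(-7, Mul(-5, Add(-19, 20))) = Mul(-7, Mul(-5, 1)) = Mul(-7, -5) = 35)
Function('l')(y, C) = Add(-8, Pow(Add(188, y), Rational(1, 2)))
Pow(Add(Function('l')(-1583, t), 1108768), Rational(1, 2)) = Pow(Add(Add(-8, Pow(Add(188, -1583), Rational(1, 2))), 1108768), Rational(1, 2)) = Pow(Add(Add(-8, Pow(-1395, Rational(1, 2))), 1108768), Rational(1, 2)) = Pow(Add(Add(-8, Mul(3, I, Pow(155, Rational(1, 2)))), 1108768), Rational(1, 2)) = Pow(Add(1108760, Mul(3, I, Pow(155, Rational(1, 2)))), Rational(1, 2))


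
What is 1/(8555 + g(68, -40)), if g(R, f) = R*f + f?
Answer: 1/5795 ≈ 0.00017256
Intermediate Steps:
g(R, f) = f + R*f
1/(8555 + g(68, -40)) = 1/(8555 - 40*(1 + 68)) = 1/(8555 - 40*69) = 1/(8555 - 2760) = 1/5795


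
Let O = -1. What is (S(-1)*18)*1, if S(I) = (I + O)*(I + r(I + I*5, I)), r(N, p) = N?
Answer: 252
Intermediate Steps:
S(I) = 7*I*(-1 + I) (S(I) = (I - 1)*(I + (I + I*5)) = (-1 + I)*(I + (I + 5*I)) = (-1 + I)*(I + 6*I) = (-1 + I)*(7*I) = 7*I*(-1 + I))
(S(-1)*18)*1 = ((7*(-1)*(-1 - 1))*18)*1 = ((7*(-1)*(-2))*18)*1 = (14*18)*1 = 252*1 = 252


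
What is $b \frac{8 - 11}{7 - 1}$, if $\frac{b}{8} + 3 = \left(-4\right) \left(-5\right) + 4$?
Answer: $-84$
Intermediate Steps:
$b = 168$ ($b = -24 + 8 \left(\left(-4\right) \left(-5\right) + 4\right) = -24 + 8 \left(20 + 4\right) = -24 + 8 \cdot 24 = -24 + 192 = 168$)
$b \frac{8 - 11}{7 - 1} = 168 \frac{8 - 11}{7 - 1} = 168 \left(- \frac{3}{7 - 1}\right) = 168 \left(- \frac{3}{6}\right) = 168 \left(\left(-3\right) \frac{1}{6}\right) = 168 \left(- \frac{1}{2}\right) = -84$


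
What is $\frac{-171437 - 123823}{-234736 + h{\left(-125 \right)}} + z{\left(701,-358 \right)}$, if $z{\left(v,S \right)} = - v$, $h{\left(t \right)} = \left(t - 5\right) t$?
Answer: $- \frac{76431713}{109243} \approx -699.65$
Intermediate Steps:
$h{\left(t \right)} = t \left(-5 + t\right)$ ($h{\left(t \right)} = \left(-5 + t\right) t = t \left(-5 + t\right)$)
$\frac{-171437 - 123823}{-234736 + h{\left(-125 \right)}} + z{\left(701,-358 \right)} = \frac{-171437 - 123823}{-234736 - 125 \left(-5 - 125\right)} - 701 = - \frac{295260}{-234736 - -16250} - 701 = - \frac{295260}{-234736 + 16250} - 701 = - \frac{295260}{-218486} - 701 = \left(-295260\right) \left(- \frac{1}{218486}\right) - 701 = \frac{147630}{109243} - 701 = - \frac{76431713}{109243}$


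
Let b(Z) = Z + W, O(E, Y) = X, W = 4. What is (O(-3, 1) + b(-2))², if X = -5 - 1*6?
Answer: 81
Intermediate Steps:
X = -11 (X = -5 - 6 = -11)
O(E, Y) = -11
b(Z) = 4 + Z (b(Z) = Z + 4 = 4 + Z)
(O(-3, 1) + b(-2))² = (-11 + (4 - 2))² = (-11 + 2)² = (-9)² = 81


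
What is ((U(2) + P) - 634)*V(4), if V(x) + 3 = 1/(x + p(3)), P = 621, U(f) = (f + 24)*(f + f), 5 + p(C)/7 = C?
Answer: -2821/10 ≈ -282.10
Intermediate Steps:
p(C) = -35 + 7*C
U(f) = 2*f*(24 + f) (U(f) = (24 + f)*(2*f) = 2*f*(24 + f))
V(x) = -3 + 1/(-14 + x) (V(x) = -3 + 1/(x + (-35 + 7*3)) = -3 + 1/(x + (-35 + 21)) = -3 + 1/(x - 14) = -3 + 1/(-14 + x))
((U(2) + P) - 634)*V(4) = ((2*2*(24 + 2) + 621) - 634)*((43 - 3*4)/(-14 + 4)) = ((2*2*26 + 621) - 634)*((43 - 12)/(-10)) = ((104 + 621) - 634)*(-⅒*31) = (725 - 634)*(-31/10) = 91*(-31/10) = -2821/10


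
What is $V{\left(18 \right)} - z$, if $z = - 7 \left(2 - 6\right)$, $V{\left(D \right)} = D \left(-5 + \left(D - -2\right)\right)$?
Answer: $242$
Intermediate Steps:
$V{\left(D \right)} = D \left(-3 + D\right)$ ($V{\left(D \right)} = D \left(-5 + \left(D + 2\right)\right) = D \left(-5 + \left(2 + D\right)\right) = D \left(-3 + D\right)$)
$z = 28$ ($z = \left(-7\right) \left(-4\right) = 28$)
$V{\left(18 \right)} - z = 18 \left(-3 + 18\right) - 28 = 18 \cdot 15 - 28 = 270 - 28 = 242$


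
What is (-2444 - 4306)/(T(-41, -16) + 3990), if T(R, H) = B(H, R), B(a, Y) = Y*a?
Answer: -3375/2323 ≈ -1.4529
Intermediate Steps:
T(R, H) = H*R (T(R, H) = R*H = H*R)
(-2444 - 4306)/(T(-41, -16) + 3990) = (-2444 - 4306)/(-16*(-41) + 3990) = -6750/(656 + 3990) = -6750/4646 = -6750*1/4646 = -3375/2323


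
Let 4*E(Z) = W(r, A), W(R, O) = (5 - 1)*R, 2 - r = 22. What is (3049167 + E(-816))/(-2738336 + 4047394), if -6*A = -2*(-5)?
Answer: 3049147/1309058 ≈ 2.3293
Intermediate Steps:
r = -20 (r = 2 - 1*22 = 2 - 22 = -20)
A = -5/3 (A = -(-1)*(-5)/3 = -1/6*10 = -5/3 ≈ -1.6667)
W(R, O) = 4*R
E(Z) = -20 (E(Z) = (4*(-20))/4 = (1/4)*(-80) = -20)
(3049167 + E(-816))/(-2738336 + 4047394) = (3049167 - 20)/(-2738336 + 4047394) = 3049147/1309058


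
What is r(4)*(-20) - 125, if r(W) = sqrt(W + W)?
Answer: -125 - 40*sqrt(2) ≈ -181.57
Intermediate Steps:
r(W) = sqrt(2)*sqrt(W) (r(W) = sqrt(2*W) = sqrt(2)*sqrt(W))
r(4)*(-20) - 125 = (sqrt(2)*sqrt(4))*(-20) - 125 = (sqrt(2)*2)*(-20) - 125 = (2*sqrt(2))*(-20) - 125 = -40*sqrt(2) - 125 = -125 - 40*sqrt(2)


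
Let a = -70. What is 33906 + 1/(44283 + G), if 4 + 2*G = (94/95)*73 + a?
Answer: 142635794801/4206801 ≈ 33906.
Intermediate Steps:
G = -84/95 (G = -2 + ((94/95)*73 - 70)/2 = -2 + (6862/95 - 70)/2 = -2 + (1/2)*(212/95) = -2 + 106/95 = -84/95 ≈ -0.88421)
33906 + 1/(44283 + G) = 33906 + 1/(44283 - 84/95) = 33906 + 1/(4206801/95) = 33906 + 95/4206801 = 142635794801/4206801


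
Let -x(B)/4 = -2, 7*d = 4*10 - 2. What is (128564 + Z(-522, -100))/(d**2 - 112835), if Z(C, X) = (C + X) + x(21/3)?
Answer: -6269550/5527471 ≈ -1.1343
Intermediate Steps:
d = 38/7 (d = (4*10 - 2)/7 = (40 - 2)/7 = (1/7)*38 = 38/7 ≈ 5.4286)
x(B) = 8 (x(B) = -4*(-2) = 8)
Z(C, X) = 8 + C + X (Z(C, X) = (C + X) + 8 = 8 + C + X)
(128564 + Z(-522, -100))/(d**2 - 112835) = (128564 + (8 - 522 - 100))/((38/7)**2 - 112835) = (128564 - 614)/(1444/49 - 112835) = 127950/(-5527471/49) = 127950*(-49/5527471) = -6269550/5527471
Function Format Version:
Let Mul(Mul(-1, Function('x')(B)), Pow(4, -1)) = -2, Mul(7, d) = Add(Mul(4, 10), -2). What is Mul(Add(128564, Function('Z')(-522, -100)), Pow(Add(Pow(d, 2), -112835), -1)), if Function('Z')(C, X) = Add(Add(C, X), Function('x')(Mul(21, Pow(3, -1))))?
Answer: Rational(-6269550, 5527471) ≈ -1.1343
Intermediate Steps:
d = Rational(38, 7) (d = Mul(Rational(1, 7), Add(Mul(4, 10), -2)) = Mul(Rational(1, 7), Add(40, -2)) = Mul(Rational(1, 7), 38) = Rational(38, 7) ≈ 5.4286)
Function('x')(B) = 8 (Function('x')(B) = Mul(-4, -2) = 8)
Function('Z')(C, X) = Add(8, C, X) (Function('Z')(C, X) = Add(Add(C, X), 8) = Add(8, C, X))
Mul(Add(128564, Function('Z')(-522, -100)), Pow(Add(Pow(d, 2), -112835), -1)) = Mul(Add(128564, Add(8, -522, -100)), Pow(Add(Pow(Rational(38, 7), 2), -112835), -1)) = Mul(Add(128564, -614), Pow(Add(Rational(1444, 49), -112835), -1)) = Mul(127950, Pow(Rational(-5527471, 49), -1)) = Mul(127950, Rational(-49, 5527471)) = Rational(-6269550, 5527471)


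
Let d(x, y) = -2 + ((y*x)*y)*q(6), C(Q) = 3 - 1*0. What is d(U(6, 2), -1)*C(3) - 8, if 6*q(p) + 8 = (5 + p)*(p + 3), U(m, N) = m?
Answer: 259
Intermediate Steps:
C(Q) = 3 (C(Q) = 3 + 0 = 3)
q(p) = -4/3 + (3 + p)*(5 + p)/6 (q(p) = -4/3 + ((5 + p)*(p + 3))/6 = -4/3 + ((5 + p)*(3 + p))/6 = -4/3 + ((3 + p)*(5 + p))/6 = -4/3 + (3 + p)*(5 + p)/6)
d(x, y) = -2 + 91*x*y**2/6 (d(x, y) = -2 + ((y*x)*y)*(7/6 + (1/6)*6**2 + (4/3)*6) = -2 + ((x*y)*y)*(7/6 + (1/6)*36 + 8) = -2 + (x*y**2)*(7/6 + 6 + 8) = -2 + (x*y**2)*(91/6) = -2 + 91*x*y**2/6)
d(U(6, 2), -1)*C(3) - 8 = (-2 + (91/6)*6*(-1)**2)*3 - 8 = (-2 + (91/6)*6*1)*3 - 8 = (-2 + 91)*3 - 8 = 89*3 - 8 = 267 - 8 = 259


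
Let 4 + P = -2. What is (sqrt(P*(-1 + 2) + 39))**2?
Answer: 33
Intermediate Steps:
P = -6 (P = -4 - 2 = -6)
(sqrt(P*(-1 + 2) + 39))**2 = (sqrt(-6*(-1 + 2) + 39))**2 = (sqrt(-6*1 + 39))**2 = (sqrt(-6 + 39))**2 = (sqrt(33))**2 = 33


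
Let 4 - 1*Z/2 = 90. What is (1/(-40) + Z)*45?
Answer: -61929/8 ≈ -7741.1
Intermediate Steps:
Z = -172 (Z = 8 - 2*90 = 8 - 180 = -172)
(1/(-40) + Z)*45 = (1/(-40) - 172)*45 = (-1/40 - 172)*45 = -6881/40*45 = -61929/8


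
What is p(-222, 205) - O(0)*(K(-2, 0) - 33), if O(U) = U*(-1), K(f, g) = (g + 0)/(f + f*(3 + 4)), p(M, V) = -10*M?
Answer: 2220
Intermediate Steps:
K(f, g) = g/(8*f) (K(f, g) = g/(f + f*7) = g/(f + 7*f) = g/((8*f)) = g*(1/(8*f)) = g/(8*f))
O(U) = -U
p(-222, 205) - O(0)*(K(-2, 0) - 33) = -10*(-222) - (-1*0)*((⅛)*0/(-2) - 33) = 2220 - 0*((⅛)*0*(-½) - 33) = 2220 - 0*(0 - 33) = 2220 - 0*(-33) = 2220 - 1*0 = 2220 + 0 = 2220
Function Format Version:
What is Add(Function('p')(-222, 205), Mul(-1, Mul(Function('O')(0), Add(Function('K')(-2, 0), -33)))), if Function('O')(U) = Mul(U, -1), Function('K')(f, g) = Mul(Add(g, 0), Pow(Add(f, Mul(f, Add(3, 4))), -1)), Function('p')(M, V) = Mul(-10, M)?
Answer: 2220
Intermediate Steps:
Function('K')(f, g) = Mul(Rational(1, 8), g, Pow(f, -1)) (Function('K')(f, g) = Mul(g, Pow(Add(f, Mul(f, 7)), -1)) = Mul(g, Pow(Add(f, Mul(7, f)), -1)) = Mul(g, Pow(Mul(8, f), -1)) = Mul(g, Mul(Rational(1, 8), Pow(f, -1))) = Mul(Rational(1, 8), g, Pow(f, -1)))
Function('O')(U) = Mul(-1, U)
Add(Function('p')(-222, 205), Mul(-1, Mul(Function('O')(0), Add(Function('K')(-2, 0), -33)))) = Add(Mul(-10, -222), Mul(-1, Mul(Mul(-1, 0), Add(Mul(Rational(1, 8), 0, Pow(-2, -1)), -33)))) = Add(2220, Mul(-1, Mul(0, Add(Mul(Rational(1, 8), 0, Rational(-1, 2)), -33)))) = Add(2220, Mul(-1, Mul(0, Add(0, -33)))) = Add(2220, Mul(-1, Mul(0, -33))) = Add(2220, Mul(-1, 0)) = Add(2220, 0) = 2220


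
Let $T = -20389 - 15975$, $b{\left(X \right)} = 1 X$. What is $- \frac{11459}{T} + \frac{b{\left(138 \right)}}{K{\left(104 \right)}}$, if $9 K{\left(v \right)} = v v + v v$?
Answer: $\frac{36630647}{98328256} \approx 0.37253$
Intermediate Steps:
$b{\left(X \right)} = X$
$T = -36364$ ($T = -20389 - 15975 = -36364$)
$K{\left(v \right)} = \frac{2 v^{2}}{9}$ ($K{\left(v \right)} = \frac{v v + v v}{9} = \frac{v^{2} + v^{2}}{9} = \frac{2 v^{2}}{9}$)
$- \frac{11459}{T} + \frac{b{\left(138 \right)}}{K{\left(104 \right)}} = - \frac{11459}{-36364} + \frac{138}{\frac{2}{9} \cdot 104^{2}} = \left(-11459\right) \left(- \frac{1}{36364}\right) + \frac{138}{\frac{2}{9} \cdot 10816} = \frac{11459}{36364} + \frac{138}{\frac{21632}{9}} = \frac{11459}{36364} + 138 \cdot \frac{9}{21632} = \frac{11459}{36364} + \frac{621}{10816} = \frac{36630647}{98328256}$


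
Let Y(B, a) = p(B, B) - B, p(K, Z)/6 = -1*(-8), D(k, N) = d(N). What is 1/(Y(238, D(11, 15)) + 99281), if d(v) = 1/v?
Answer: 1/99091 ≈ 1.0092e-5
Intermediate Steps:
D(k, N) = 1/N
p(K, Z) = 48 (p(K, Z) = 6*(-1*(-8)) = 6*8 = 48)
Y(B, a) = 48 - B
1/(Y(238, D(11, 15)) + 99281) = 1/((48 - 1*238) + 99281) = 1/((48 - 238) + 99281) = 1/(-190 + 99281) = 1/99091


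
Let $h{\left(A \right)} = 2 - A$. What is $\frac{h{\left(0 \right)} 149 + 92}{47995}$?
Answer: $\frac{78}{9599} \approx 0.0081258$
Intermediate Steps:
$\frac{h{\left(0 \right)} 149 + 92}{47995} = \frac{\left(2 - 0\right) 149 + 92}{47995} = \left(\left(2 + 0\right) 149 + 92\right) \frac{1}{47995} = \left(2 \cdot 149 + 92\right) \frac{1}{47995} = \left(298 + 92\right) \frac{1}{47995} = 390 \cdot \frac{1}{47995} = \frac{78}{9599}$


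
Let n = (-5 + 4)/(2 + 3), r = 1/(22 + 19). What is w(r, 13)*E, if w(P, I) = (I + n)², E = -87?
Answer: -356352/25 ≈ -14254.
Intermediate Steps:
r = 1/41 ≈ 0.024390
n = -⅕ (n = -1/5 = -1*⅕ = -⅕ ≈ -0.20000)
w(P, I) = (-⅕ + I)² (w(P, I) = (I - ⅕)² = (-⅕ + I)²)
w(r, 13)*E = ((-1 + 5*13)²/25)*(-87) = ((-1 + 65)²/25)*(-87) = ((1/25)*64²)*(-87) = ((1/25)*4096)*(-87) = (4096/25)*(-87) = -356352/25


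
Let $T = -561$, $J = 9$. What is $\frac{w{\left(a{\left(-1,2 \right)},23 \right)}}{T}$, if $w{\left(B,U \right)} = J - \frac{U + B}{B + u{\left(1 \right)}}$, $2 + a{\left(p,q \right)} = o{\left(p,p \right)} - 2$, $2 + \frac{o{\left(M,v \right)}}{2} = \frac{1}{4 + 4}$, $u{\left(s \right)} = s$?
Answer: $- \frac{304}{15147} \approx -0.02007$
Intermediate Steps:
$o{\left(M,v \right)} = - \frac{15}{4}$ ($o{\left(M,v \right)} = -4 + \frac{2}{4 + 4} = -4 + \frac{2}{8} = -4 + 2 \cdot \frac{1}{8} = -4 + \frac{1}{4} = - \frac{15}{4}$)
$a{\left(p,q \right)} = - \frac{31}{4}$ ($a{\left(p,q \right)} = -2 - \frac{23}{4} = - \frac{31}{4}$)
$w{\left(B,U \right)} = 9 - \frac{B + U}{1 + B}$ ($w{\left(B,U \right)} = 9 - \frac{U + B}{B + 1} = 9 - \frac{B + U}{1 + B}$)
$\frac{w{\left(a{\left(-1,2 \right)},23 \right)}}{T} = \frac{\frac{1}{1 - \frac{31}{4}} \left(9 - 23 + 8 \left(- \frac{31}{4}\right)\right)}{-561} = \frac{9 - 23 - 62}{- \frac{27}{4}} \left(- \frac{1}{561}\right) = \left(- \frac{4}{27}\right) \left(-76\right) \left(- \frac{1}{561}\right) = \frac{304}{27} \left(- \frac{1}{561}\right) = - \frac{304}{15147}$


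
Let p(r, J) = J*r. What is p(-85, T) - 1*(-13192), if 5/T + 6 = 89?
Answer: 1094511/83 ≈ 13187.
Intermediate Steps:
T = 5/83 (T = 5/(-6 + 89) = 5/83 ≈ 0.060241)
p(-85, T) - 1*(-13192) = (5/83)*(-85) - 1*(-13192) = -425/83 + 13192 = 1094511/83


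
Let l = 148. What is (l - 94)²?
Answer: 2916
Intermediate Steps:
(l - 94)² = (148 - 94)² = 54² = 2916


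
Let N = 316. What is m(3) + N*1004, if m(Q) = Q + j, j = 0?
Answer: 317267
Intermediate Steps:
m(Q) = Q (m(Q) = Q + 0 = Q)
m(3) + N*1004 = 3 + 316*1004 = 3 + 317264 = 317267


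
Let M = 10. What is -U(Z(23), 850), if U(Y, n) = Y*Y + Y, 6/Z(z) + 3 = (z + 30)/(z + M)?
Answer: -7524/529 ≈ -14.223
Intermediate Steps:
Z(z) = 6/(-3 + (30 + z)/(10 + z)) (Z(z) = 6/(-3 + (z + 30)/(z + 10)) = 6/(-3 + (30 + z)/(10 + z)))
U(Y, n) = Y + Y² (U(Y, n) = Y² + Y = Y + Y²)
-U(Z(23), 850) = -(-3 - 30/23)*(1 + (-3 - 30/23)) = -(-99)*(1 - 99/23)/23 = -(-99)*(-76)/(23*23) = -1*7524/529 = -7524/529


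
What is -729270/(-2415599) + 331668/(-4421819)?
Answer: 2423523052998/10681341554581 ≈ 0.22689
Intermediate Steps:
-729270/(-2415599) + 331668/(-4421819) = -729270*(-1/2415599) + 331668*(-1/4421819) = 729270/2415599 - 331668/4421819 = 2423523052998/10681341554581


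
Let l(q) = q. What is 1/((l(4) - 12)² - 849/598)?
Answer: 598/37423 ≈ 0.015979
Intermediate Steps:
1/((l(4) - 12)² - 849/598) = 1/((4 - 12)² - 849/598) = 1/((-8)² - 849*1/598) = 1/(64 - 849/598) = 1/(37423/598) = 598/37423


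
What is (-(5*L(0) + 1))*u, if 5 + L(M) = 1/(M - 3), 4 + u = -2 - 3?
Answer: -231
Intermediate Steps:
u = -9 (u = -4 + (-2 - 3) = -4 - 5 = -9)
L(M) = -5 + 1/(-3 + M) (L(M) = -5 + 1/(M - 3) = -5 + 1/(-3 + M))
(-(5*L(0) + 1))*u = -(5*((16 - 5*0)/(-3 + 0)) + 1)*(-9) = -(5*((16 + 0)/(-3)) + 1)*(-9) = -(5*(-1/3*16) + 1)*(-9) = -(5*(-16/3) + 1)*(-9) = -(-80/3 + 1)*(-9) = -1*(-77/3)*(-9) = (77/3)*(-9) = -231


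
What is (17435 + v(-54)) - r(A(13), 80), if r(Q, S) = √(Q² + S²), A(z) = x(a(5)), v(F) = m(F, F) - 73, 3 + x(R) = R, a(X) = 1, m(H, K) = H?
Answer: 17308 - 2*√1601 ≈ 17228.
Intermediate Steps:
x(R) = -3 + R
v(F) = -73 + F (v(F) = F - 73 = -73 + F)
A(z) = -2 (A(z) = -3 + 1 = -2)
(17435 + v(-54)) - r(A(13), 80) = (17435 + (-73 - 54)) - √((-2)² + 80²) = (17435 - 127) - √(4 + 6400) = 17308 - √6404 = 17308 - 2*√1601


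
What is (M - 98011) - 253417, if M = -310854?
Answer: -662282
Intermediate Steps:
(M - 98011) - 253417 = (-310854 - 98011) - 253417 = -408865 - 253417 = -662282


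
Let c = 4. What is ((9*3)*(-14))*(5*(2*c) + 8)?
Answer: -18144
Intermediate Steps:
((9*3)*(-14))*(5*(2*c) + 8) = ((9*3)*(-14))*(5*(2*4) + 8) = (27*(-14))*(5*8 + 8) = -378*(40 + 8) = -378*48 = -18144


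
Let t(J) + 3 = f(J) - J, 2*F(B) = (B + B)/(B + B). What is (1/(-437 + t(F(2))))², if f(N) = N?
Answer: 1/193600 ≈ 5.1653e-6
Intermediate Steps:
F(B) = ½ (F(B) = ((B + B)/(B + B))/2 = ((2*B)/((2*B)))/2 = ((2*B)*(1/(2*B)))/2 = (½)*1 = ½)
t(J) = -3 (t(J) = -3 + (J - J) = -3 + 0 = -3)
(1/(-437 + t(F(2))))² = (1/(-437 - 3))² = (1/(-440))² = (-1/440)² = 1/193600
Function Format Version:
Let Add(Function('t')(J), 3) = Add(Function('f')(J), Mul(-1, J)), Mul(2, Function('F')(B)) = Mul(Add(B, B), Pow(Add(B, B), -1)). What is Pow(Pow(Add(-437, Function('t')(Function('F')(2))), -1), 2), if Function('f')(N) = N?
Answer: Rational(1, 193600) ≈ 5.1653e-6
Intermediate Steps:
Function('F')(B) = Rational(1, 2) (Function('F')(B) = Mul(Rational(1, 2), Mul(Add(B, B), Pow(Add(B, B), -1))) = Mul(Rational(1, 2), Mul(Mul(2, B), Pow(Mul(2, B), -1))) = Mul(Rational(1, 2), Mul(Mul(2, B), Mul(Rational(1, 2), Pow(B, -1)))) = Mul(Rational(1, 2), 1) = Rational(1, 2))
Function('t')(J) = -3 (Function('t')(J) = Add(-3, Add(J, Mul(-1, J))) = Add(-3, 0) = -3)
Pow(Pow(Add(-437, Function('t')(Function('F')(2))), -1), 2) = Pow(Pow(Add(-437, -3), -1), 2) = Pow(Pow(-440, -1), 2) = Pow(Rational(-1, 440), 2) = Rational(1, 193600)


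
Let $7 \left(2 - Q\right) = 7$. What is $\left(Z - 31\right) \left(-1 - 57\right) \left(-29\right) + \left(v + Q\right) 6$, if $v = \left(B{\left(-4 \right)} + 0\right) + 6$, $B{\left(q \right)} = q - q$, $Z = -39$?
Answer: $-117698$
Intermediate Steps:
$B{\left(q \right)} = 0$
$Q = 1$ ($Q = 2 - 1 = 1$)
$v = 6$ ($v = \left(0 + 0\right) + 6 = 0 + 6 = 6$)
$\left(Z - 31\right) \left(-1 - 57\right) \left(-29\right) + \left(v + Q\right) 6 = \left(-39 - 31\right) \left(-1 - 57\right) \left(-29\right) + \left(6 + 1\right) 6 = \left(-70\right) \left(-58\right) \left(-29\right) + 7 \cdot 6 = 4060 \left(-29\right) + 42 = -117740 + 42 = -117698$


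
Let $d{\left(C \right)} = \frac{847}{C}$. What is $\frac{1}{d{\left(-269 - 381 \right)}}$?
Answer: $- \frac{650}{847} \approx -0.76741$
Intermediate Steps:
$\frac{1}{d{\left(-269 - 381 \right)}} = \frac{1}{847 \frac{1}{-269 - 381}} = \frac{1}{847 \frac{1}{-650}} = \frac{1}{847 \left(- \frac{1}{650}\right)} = \frac{1}{- \frac{847}{650}} = - \frac{650}{847}$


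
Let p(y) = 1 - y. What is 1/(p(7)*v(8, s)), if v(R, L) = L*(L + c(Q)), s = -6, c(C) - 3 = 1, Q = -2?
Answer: -1/72 ≈ -0.013889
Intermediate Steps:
c(C) = 4 (c(C) = 3 + 1 = 4)
v(R, L) = L*(4 + L) (v(R, L) = L*(L + 4) = L*(4 + L))
1/(p(7)*v(8, s)) = 1/((1 - 1*7)*(-6*(4 - 6))) = 1/((1 - 7)*(-6*(-2))) = 1/(-6*12) = 1/(-72) = -1/72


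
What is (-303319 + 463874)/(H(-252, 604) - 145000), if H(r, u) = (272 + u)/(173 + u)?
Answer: -41583745/37554708 ≈ -1.1073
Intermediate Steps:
H(r, u) = (272 + u)/(173 + u)
(-303319 + 463874)/(H(-252, 604) - 145000) = (-303319 + 463874)/((272 + 604)/(173 + 604) - 145000) = 160555/(876/777 - 145000) = 160555/((1/777)*876 - 145000) = 160555/(292/259 - 145000) = 160555/(-37554708/259) = 160555*(-259/37554708) = -41583745/37554708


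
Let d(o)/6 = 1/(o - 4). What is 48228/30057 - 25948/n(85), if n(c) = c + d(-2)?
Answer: -64655657/210399 ≈ -307.30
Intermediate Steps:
d(o) = 6/(-4 + o) (d(o) = 6/(o - 4) = 6/(-4 + o))
n(c) = -1 + c (n(c) = c + 6/(-4 - 2) = c + 6/(-6) = c + 6*(-⅙) = c - 1 = -1 + c)
48228/30057 - 25948/n(85) = 48228/30057 - 25948/(-1 + 85) = 48228*(1/30057) - 25948/84 = 16076/10019 - 25948*1/84 = 16076/10019 - 6487/21 = -64655657/210399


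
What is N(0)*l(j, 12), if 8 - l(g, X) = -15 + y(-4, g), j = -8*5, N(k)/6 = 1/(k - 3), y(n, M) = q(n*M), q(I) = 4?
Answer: -38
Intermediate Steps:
y(n, M) = 4
N(k) = 6/(-3 + k) (N(k) = 6/(k - 3) = 6/(-3 + k))
j = -40
l(g, X) = 19 (l(g, X) = 8 - (-15 + 4) = 8 - 1*(-11) = 8 + 11 = 19)
N(0)*l(j, 12) = (6/(-3 + 0))*19 = (6/(-3))*19 = (6*(-⅓))*19 = -2*19 = -38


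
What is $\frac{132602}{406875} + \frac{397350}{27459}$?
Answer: $\frac{6122699984}{413791875} \approx 14.797$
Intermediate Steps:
$\frac{132602}{406875} + \frac{397350}{27459} = 132602 \cdot \frac{1}{406875} + 397350 \cdot \frac{1}{27459} = \frac{132602}{406875} + \frac{44150}{3051} = \frac{6122699984}{413791875}$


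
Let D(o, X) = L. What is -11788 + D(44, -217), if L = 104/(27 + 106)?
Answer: -1567700/133 ≈ -11787.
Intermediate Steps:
L = 104/133 ≈ 0.78195
D(o, X) = 104/133
-11788 + D(44, -217) = -11788 + 104/133 = -1567700/133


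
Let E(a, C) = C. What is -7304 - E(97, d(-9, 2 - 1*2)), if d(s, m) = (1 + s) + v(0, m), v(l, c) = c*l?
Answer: -7296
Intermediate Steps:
d(s, m) = 1 + s (d(s, m) = (1 + s) + m*0 = (1 + s) + 0 = 1 + s)
-7304 - E(97, d(-9, 2 - 1*2)) = -7304 - (1 - 9) = -7304 - 1*(-8) = -7304 + 8 = -7296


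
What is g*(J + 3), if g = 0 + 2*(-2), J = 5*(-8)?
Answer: 148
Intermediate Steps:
J = -40
g = -4 (g = 0 - 4 = -4)
g*(J + 3) = -4*(-40 + 3) = -4*(-37) = 148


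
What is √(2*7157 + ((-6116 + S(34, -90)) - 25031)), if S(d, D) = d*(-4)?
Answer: I*√16969 ≈ 130.27*I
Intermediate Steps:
S(d, D) = -4*d
√(2*7157 + ((-6116 + S(34, -90)) - 25031)) = √(2*7157 + ((-6116 - 4*34) - 25031)) = √(14314 + ((-6116 - 136) - 25031)) = √(14314 + (-6252 - 25031)) = √(14314 - 31283) = √(-16969) = I*√16969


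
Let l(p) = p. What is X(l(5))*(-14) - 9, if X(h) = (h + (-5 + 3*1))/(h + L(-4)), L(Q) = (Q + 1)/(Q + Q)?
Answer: -723/43 ≈ -16.814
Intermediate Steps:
L(Q) = (1 + Q)/(2*Q) (L(Q) = (1 + Q)/((2*Q)) = (1 + Q)*(1/(2*Q)) = (1 + Q)/(2*Q))
X(h) = (-2 + h)/(3/8 + h) (X(h) = (h + (-5 + 3*1))/(h + (1/2)*(1 - 4)/(-4)) = (h + (-5 + 3))/(h + (1/2)*(-1/4)*(-3)) = (h - 2)/(h + 3/8) = (-2 + h)/(3/8 + h))
X(l(5))*(-14) - 9 = (8*(-2 + 5)/(3 + 8*5))*(-14) - 9 = (8*3/(3 + 40))*(-14) - 9 = (8*3/43)*(-14) - 9 = (8*(1/43)*3)*(-14) - 9 = (24/43)*(-14) - 9 = -336/43 - 9 = -723/43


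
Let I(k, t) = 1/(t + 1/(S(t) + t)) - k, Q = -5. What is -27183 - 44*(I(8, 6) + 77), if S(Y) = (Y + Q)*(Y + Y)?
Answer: -3294663/109 ≈ -30226.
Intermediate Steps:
S(Y) = 2*Y*(-5 + Y) (S(Y) = (Y - 5)*(Y + Y) = (-5 + Y)*(2*Y) = 2*Y*(-5 + Y))
I(k, t) = 1/(t + 1/(t + 2*t*(-5 + t))) - k (I(k, t) = 1/(t + 1/(2*t*(-5 + t) + t)) - k = 1/(t + 1/(t + 2*t*(-5 + t))) - k)
-27183 - 44*(I(8, 6) + 77) = -27183 - 44*((-1*8 - 9*6 + 2*6² - 2*8*6³ + 9*8*6²)/(1 - 9*6² + 2*6³) + 77) = -27183 - 44*((-8 - 54 + 2*36 - 2*8*216 + 9*8*36)/(1 - 9*36 + 2*216) + 77) = -27183 - 44*((-8 - 54 + 72 - 3456 + 2592)/(1 - 324 + 432) + 77) = -27183 - 44*(-854/109 + 77) = -27183 - 44*7539/109 = -27183 - 1*331716/109 = -27183 - 331716/109 = -3294663/109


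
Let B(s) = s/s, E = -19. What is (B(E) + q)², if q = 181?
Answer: 33124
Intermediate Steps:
B(s) = 1
(B(E) + q)² = (1 + 181)² = 182² = 33124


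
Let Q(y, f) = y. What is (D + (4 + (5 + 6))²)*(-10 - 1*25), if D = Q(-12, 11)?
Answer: -7455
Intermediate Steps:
D = -12
(D + (4 + (5 + 6))²)*(-10 - 1*25) = (-12 + (4 + (5 + 6))²)*(-10 - 1*25) = (-12 + (4 + 11)²)*(-10 - 25) = (-12 + 15²)*(-35) = (-12 + 225)*(-35) = 213*(-35) = -7455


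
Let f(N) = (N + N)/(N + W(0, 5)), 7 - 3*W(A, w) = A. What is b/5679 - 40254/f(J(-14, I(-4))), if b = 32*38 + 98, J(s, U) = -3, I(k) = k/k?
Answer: -8466320/1893 ≈ -4472.4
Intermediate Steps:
W(A, w) = 7/3 - A/3
I(k) = 1
b = 1314 (b = 1216 + 98 = 1314)
f(N) = 2*N/(7/3 + N) (f(N) = (N + N)/(N + (7/3 - ⅓*0)) = (2*N)/(N + (7/3 + 0)) = (2*N)/(N + 7/3) = (2*N)/(7/3 + N) = 2*N/(7/3 + N))
b/5679 - 40254/f(J(-14, I(-4))) = 1314/5679 - 40254/(6*(-3)/(7 + 3*(-3))) = 1314*(1/5679) - 40254/(6*(-3)/(7 - 9)) = 146/631 - 40254/(6*(-3)/(-2)) = 146/631 - 40254/(6*(-3)*(-½)) = 146/631 - 40254/9 = 146/631 - 40254*⅑ = 146/631 - 13418/3 = -8466320/1893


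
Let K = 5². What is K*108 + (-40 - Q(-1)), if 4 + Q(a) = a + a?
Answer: 2666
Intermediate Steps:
K = 25
Q(a) = -4 + 2*a (Q(a) = -4 + (a + a) = -4 + 2*a)
K*108 + (-40 - Q(-1)) = 25*108 + (-40 - (-4 + 2*(-1))) = 2700 + (-40 - (-4 - 2)) = 2700 + (-40 - 1*(-6)) = 2700 + (-40 + 6) = 2700 - 34 = 2666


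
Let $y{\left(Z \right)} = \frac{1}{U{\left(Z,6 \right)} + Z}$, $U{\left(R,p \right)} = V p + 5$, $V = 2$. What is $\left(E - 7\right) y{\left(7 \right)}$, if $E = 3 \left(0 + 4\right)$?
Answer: $\frac{5}{24} \approx 0.20833$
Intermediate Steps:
$U{\left(R,p \right)} = 5 + 2 p$ ($U{\left(R,p \right)} = 2 p + 5 = 5 + 2 p$)
$y{\left(Z \right)} = \frac{1}{17 + Z}$ ($y{\left(Z \right)} = \frac{1}{\left(5 + 2 \cdot 6\right) + Z} = \frac{1}{\left(5 + 12\right) + Z} = \frac{1}{17 + Z}$)
$E = 12$ ($E = 3 \cdot 4 = 12$)
$\left(E - 7\right) y{\left(7 \right)} = \frac{12 - 7}{17 + 7} = \frac{5}{24}$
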